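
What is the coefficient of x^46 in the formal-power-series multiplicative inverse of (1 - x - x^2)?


Let the inverse be f(x) = sum_{k>=0} a_k x^k. From f(x) * (1 - x - x^2) = 1 and matching coefficients:
 x^0: a_0 = 1.
 x^1: a_1 - a_0 = 0, so a_1 = 1.
 x^k (k >= 2): a_k - a_{k-1} - a_{k-2} = 0, i.e. a_k = a_{k-1} + a_{k-2}.
This is the Fibonacci-type recurrence shifted so that a_0 = a_1 = 1.
Iterating: a_0=1, a_1=1, a_2=2, a_3=3, a_4=5, a_5=8, a_6=13, a_7=21, a_8=34, a_9=55, ...
a_46 = 2971215073.

2971215073


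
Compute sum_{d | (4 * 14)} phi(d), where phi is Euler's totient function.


First, 4 * 14 = 56. One classical identity is sum_{d | n} phi(d) = n (each k in [1, n] has a unique gcd with n, and among the k's with gcd(k, n) = n/d there are phi(d) of them). So the sum equals 56. We also verify directly:
Divisors of 56: 1, 2, 4, 7, 8, 14, 28, 56.
phi values: 1, 1, 2, 6, 4, 6, 12, 24.
Sum = 56.

56


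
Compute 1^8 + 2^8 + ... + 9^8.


This power sum has a closed form given by Faulhaber's formula
sum_{k=1}^{m} k^p = (1 / (p + 1)) * sum_{j=0}^{p} C(p + 1, j) B_j m^(p + 1 - j),
but for small m direct computation is fastest:
1 + 256 + 6561 + 65536 + 390625 + 1679616 + 5764801 + 16777216 + 43046721 = 67731333.

67731333


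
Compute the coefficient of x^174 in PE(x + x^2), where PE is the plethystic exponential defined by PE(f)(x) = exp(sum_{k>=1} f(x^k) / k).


With f(x) = x + x^2, the exponent is sum_{k>=1} (x^k + x^(2k)) / k = -ln(1 - x) - ln(1 - x^2). Exponentiating:
PE(x + x^2) = 1 / ((1 - x)(1 - x^2)).
This is the generating function for partitions of n into parts of size 1 or 2. The number of 2's can be any j in 0..87, and the rest are 1's, so
[x^174] = floor(174/2) + 1 = 88.

88


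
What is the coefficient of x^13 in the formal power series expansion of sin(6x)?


The Maclaurin series is sin(t) = sum_{k>=0} (-1)^k t^(2k+1) / (2k+1)!, so substituting t = 6x, only odd powers of x are nonzero, with coefficient of x^(2k+1) equal to (-1)^k 6^(2k+1) / (2k+1)!.
Write 13 = 2*6 + 1, giving the coefficient (-1)^6 * 6^13 / 13! = 13060694016/6227020800 = 52488/25025.

52488/25025


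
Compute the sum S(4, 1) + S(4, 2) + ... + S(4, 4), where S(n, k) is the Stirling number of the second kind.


By definition, S(n, k) counts partitions of an n-set into exactly k nonempty blocks.
Computing row n = 4 for k = 1..4:
S(4, k): 1, 7, 6, 1
Sum = 15. (This equals Bell_4 since the sum runs over all k.)

15


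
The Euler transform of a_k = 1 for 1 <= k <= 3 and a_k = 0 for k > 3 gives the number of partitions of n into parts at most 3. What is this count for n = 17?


Partitions of 17 into parts at most 3:
Using generating function (1-x)^(-1)(1-x^2)^(-1)(1-x^3)^(-1),
the coefficient of x^17 = 33

33


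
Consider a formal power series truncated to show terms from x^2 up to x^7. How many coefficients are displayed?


From x^2 to x^7 inclusive, the count is 7 - 2 + 1 = 6.

6


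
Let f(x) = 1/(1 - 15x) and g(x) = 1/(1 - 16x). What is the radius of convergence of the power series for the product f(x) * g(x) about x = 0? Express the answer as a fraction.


The radius of 1/(1 - 15x) is 1/15 (nearest singularity at x = 1/15), and the radius of 1/(1 - 16x) is 1/16.
The product f(x)*g(x) = 1/((1 - 15x)(1 - 16x)) has singularities at both 1/15 and 1/16, so its radius of convergence is the distance to the nearest one:
min(1/15, 1/16) = 1/16.

1/16


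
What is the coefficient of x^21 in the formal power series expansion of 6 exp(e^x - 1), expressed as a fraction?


exp(e^x - 1) is the exponential generating function for the Bell numbers Bell_k: exp(e^x - 1) = sum_{k>=0} Bell_k x^k / k!.
So the coefficient of x^21 in 6 exp(e^x - 1) is 6 Bell_21 / 21!.
Computing: Bell_21 = 474869816156751 and 21! = 51090942171709440000, giving
6 * 474869816156751/51090942171709440000 = 158289938718917/2838385676206080000.

158289938718917/2838385676206080000


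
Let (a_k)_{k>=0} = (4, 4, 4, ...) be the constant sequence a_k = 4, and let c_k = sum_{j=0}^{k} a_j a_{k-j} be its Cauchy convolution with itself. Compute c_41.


Since a_j = 4 for all j >= 0, the convolution sum becomes
c_k = sum_{j=0}^{k} 4 * 4 = 16 * (k + 1).
Equivalently, the generating function of (a_k) is 4/(1 - x) and its square is 16/(1 - x)^2 = sum_{k>=0} 16(k + 1) x^k.
For k = 41: 16 * 42 = 672.

672


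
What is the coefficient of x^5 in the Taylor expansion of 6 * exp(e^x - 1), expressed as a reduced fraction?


exp(e^x - 1) = sum_{k>=0} Bell_k x^k / k!, where Bell_k is the k-th Bell number.
So the coefficient of x^5 is 6 * Bell_5 / 5!.
Computing: Bell_5 = 52 and 5! = 120, giving
6 * 52/120 = 13/5.

13/5


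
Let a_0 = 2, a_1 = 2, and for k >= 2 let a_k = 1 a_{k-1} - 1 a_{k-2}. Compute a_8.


Iterating the recurrence forward:
a_0 = 2
a_1 = 2
a_2 = 1*2 - 1*2 = 0
a_3 = 1*0 - 1*2 = -2
a_4 = 1*-2 - 1*0 = -2
a_5 = 1*-2 - 1*-2 = 0
a_6 = 1*0 - 1*-2 = 2
a_7 = 1*2 - 1*0 = 2
a_8 = 1*2 - 1*2 = 0
So a_8 = 0.

0


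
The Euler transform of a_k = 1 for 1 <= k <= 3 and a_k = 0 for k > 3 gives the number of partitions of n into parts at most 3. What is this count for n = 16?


Partitions of 16 into parts at most 3:
Using generating function (1-x)^(-1)(1-x^2)^(-1)(1-x^3)^(-1),
the coefficient of x^16 = 30

30


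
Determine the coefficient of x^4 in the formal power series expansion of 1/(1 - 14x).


The geometric series identity gives 1/(1 - c x) = sum_{k>=0} c^k x^k, so the coefficient of x^k is c^k.
Here c = 14 and k = 4.
Computing: 14^4 = 38416

38416


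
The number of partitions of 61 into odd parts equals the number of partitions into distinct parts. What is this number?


Computing partitions of 61 into odd parts (1, 3, 5, ...):
Using the generating function prod_{k>=0} 1/(1-x^(2k+1)),
the count is 12076

12076


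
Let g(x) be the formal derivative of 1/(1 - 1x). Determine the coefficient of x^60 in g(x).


Differentiate termwise: d/dx sum_{k>=0} 1^k x^k = sum_{k>=1} k 1^k x^(k-1) = sum_{j>=0} (j+1) 1^(j+1) x^j.
Equivalently, d/dx [1/(1 - 1x)] = 1/(1 - 1x)^2.
For j = 60: 61 * 1^61 = 61 * 1 = 61.

61


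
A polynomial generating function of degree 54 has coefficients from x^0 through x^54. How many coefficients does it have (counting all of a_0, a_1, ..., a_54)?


A polynomial of degree 54 takes the form a_0 + a_1 x + ... + a_54 x^54.
The number of coefficients is 54 + 1 = 55.

55


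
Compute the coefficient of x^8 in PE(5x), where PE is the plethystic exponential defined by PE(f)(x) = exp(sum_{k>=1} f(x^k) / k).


With f(x) = 5x, the exponent is sum_{k>=1} 5 x^k / k = 5 * (-ln(1 - x)). Exponentiating:
PE(5x) = exp(-5 ln(1 - x)) = 1/(1 - x)^5.
By the negative binomial expansion, [x^n] 1/(1 - x)^5 = C(n + 4, 4).
For n = 8: C(12, 4) = 495.

495


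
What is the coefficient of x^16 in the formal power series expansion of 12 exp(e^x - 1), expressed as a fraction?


exp(e^x - 1) is the exponential generating function for the Bell numbers Bell_k: exp(e^x - 1) = sum_{k>=0} Bell_k x^k / k!.
So the coefficient of x^16 in 12 exp(e^x - 1) is 12 Bell_16 / 16!.
Computing: Bell_16 = 10480142147 and 16! = 20922789888000, giving
12 * 10480142147/20922789888000 = 10480142147/1743565824000.

10480142147/1743565824000


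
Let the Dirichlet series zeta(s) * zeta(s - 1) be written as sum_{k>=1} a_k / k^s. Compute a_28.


Convolution gives a_k = sum_{d | k} d * 1 = sum_{d | k} d = sigma(k), the sum of positive divisors of k.
For k = 28, the divisors are 1, 2, 4, 7, 14, 28, so
sigma(28) = 1 + 2 + 4 + 7 + 14 + 28 = 56.

56


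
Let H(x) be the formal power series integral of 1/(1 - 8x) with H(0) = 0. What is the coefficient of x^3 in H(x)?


1/(1 - 8x) = sum_{k>=0} 8^k x^k. Integrating termwise with H(0) = 0:
H(x) = sum_{k>=0} 8^k x^(k+1) / (k+1) = sum_{m>=1} 8^(m-1) x^m / m.
For m = 3: 8^2/3 = 64/3 = 64/3.

64/3


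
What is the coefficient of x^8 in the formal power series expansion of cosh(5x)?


The Maclaurin series is cosh(t) = sum_{m>=0} t^(2m) / (2m)!, so substituting t = 5x, only even powers of x are nonzero, with coefficient of x^(2m) equal to 5^(2m) / (2m)!.
For x^8 the coefficient is 5^8/8! = 390625/40320 = 78125/8064.

78125/8064


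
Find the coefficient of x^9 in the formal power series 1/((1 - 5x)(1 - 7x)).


By partial fractions or Cauchy convolution:
The coefficient equals sum_{k=0}^{9} 5^k * 7^(9-k).
= 136354812

136354812


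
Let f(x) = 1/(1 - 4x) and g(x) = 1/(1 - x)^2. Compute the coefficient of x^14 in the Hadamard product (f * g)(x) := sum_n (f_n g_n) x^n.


f has coefficients f_k = 4^k. For g = 1/(1 - x)^2 the coefficient is g_k = C(k + 1, 1) = k + 1. The Hadamard coefficient is (f * g)_k = 4^k * (k + 1).
For k = 14: 4^14 * 15 = 268435456 * 15 = 4026531840.

4026531840


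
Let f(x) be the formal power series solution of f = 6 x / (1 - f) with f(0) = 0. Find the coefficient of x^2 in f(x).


Apply Lagrange inversion: f = 6 x * phi(f) with phi(t) = 1/(1 - t), so
[x^n] f = 6^n * (1/n) [t^(n-1)] phi(t)^n = 6^n * (1/n) [t^(n-1)] (1 - t)^(-n) = 6^n * (1/n) C(2n - 2, n - 1) = 6^n * C_{n-1}.
For n = 2: C_1 = C(2, 1) / 2 = 2/2 = 1.
With the 6^2 = 36 factor, the coefficient is 36 * 1 = 36.

36


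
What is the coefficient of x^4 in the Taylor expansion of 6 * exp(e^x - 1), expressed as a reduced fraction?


exp(e^x - 1) = sum_{k>=0} Bell_k x^k / k!, where Bell_k is the k-th Bell number.
So the coefficient of x^4 is 6 * Bell_4 / 4!.
Computing: Bell_4 = 15 and 4! = 24, giving
6 * 15/24 = 15/4.

15/4


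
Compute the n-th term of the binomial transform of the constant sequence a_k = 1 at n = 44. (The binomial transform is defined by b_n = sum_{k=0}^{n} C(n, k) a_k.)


With a_k = 1 for all k, b_n = sum_{k=0}^{n} C(n, k) = 2^n by the binomial theorem.
For n = 44: 2^44 = 17592186044416.

17592186044416


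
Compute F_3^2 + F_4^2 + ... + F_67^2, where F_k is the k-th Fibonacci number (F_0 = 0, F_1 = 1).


There is a standard identity sum_{k=0}^{N} F_k^2 = F_N * F_{N+1} (proved inductively from the telescoping relation F_k^2 = F_k F_{k+1} - F_{k-1} F_k). Then
sum_{k=3}^{67} F_k^2 = F_67 F_68 - F_2 F_3.
Computing: F_67 = 44945570212853, F_68 = 72723460248141, F_2 = 1, F_3 = 2.
Sum = 44945570212853 * 72723460248141 - 1 * 2 = 3268597388704445369567556271.

3268597388704445369567556271


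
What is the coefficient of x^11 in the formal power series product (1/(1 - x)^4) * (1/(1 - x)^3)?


Combine the factors: (1/(1 - x)^4) * (1/(1 - x)^3) = 1/(1 - x)^7.
Then use 1/(1 - x)^r = sum_{k>=0} C(k + r - 1, r - 1) x^k with r = 7 and k = 11:
C(17, 6) = 12376.

12376


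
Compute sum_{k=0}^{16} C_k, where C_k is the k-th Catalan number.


C_0 through C_16: 1, 1, 2, 5, 14, 42, 132, 429, 1430, 4862, 16796, 58786, 208012, 742900, 2674440, 9694845, 35357670
Sum = 1 + 1 + 2 + 5 + 14 + 42 + 132 + 429 + 1430 + 4862 + 16796 + 58786 + 208012 + 742900 + 2674440 + 9694845 + 35357670
= 48760367

48760367


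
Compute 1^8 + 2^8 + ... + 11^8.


This power sum has a closed form given by Faulhaber's formula
sum_{k=1}^{m} k^p = (1 / (p + 1)) * sum_{j=0}^{p} C(p + 1, j) B_j m^(p + 1 - j),
but for small m direct computation is fastest:
1 + 256 + 6561 + 65536 + 390625 + 1679616 + 5764801 + 16777216 + 43046721 + 100000000 + 214358881 = 382090214.

382090214


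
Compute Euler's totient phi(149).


phi(n) counts integers in [1, n] coprime to n. Using the multiplicative formula phi(n) = n * prod_{p | n} (1 - 1/p):
149 = 149, so
phi(149) = 149 * (1 - 1/149) = 148.

148


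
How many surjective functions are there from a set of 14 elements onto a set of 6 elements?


By inclusion-exclusion on which target elements are missed, the number of surjections from an n-set onto a k-set is
surj(n, k) = sum_{j=0}^{k} (-1)^j C(k, j) (k - j)^n.
Equivalently surj(n, k) = k! * S(n, k), where S(n, k) is the Stirling number of the second kind.
For n = 14, k = 6:
S(14, 6) = 63436373, so
surj = 6! * 63436373 = 720 * 63436373 = 45674188560.

45674188560


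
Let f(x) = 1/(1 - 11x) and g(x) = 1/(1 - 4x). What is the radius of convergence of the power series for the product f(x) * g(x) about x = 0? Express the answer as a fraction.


The radius of 1/(1 - 11x) is 1/11 (nearest singularity at x = 1/11), and the radius of 1/(1 - 4x) is 1/4.
The product f(x)*g(x) = 1/((1 - 11x)(1 - 4x)) has singularities at both 1/11 and 1/4, so its radius of convergence is the distance to the nearest one:
min(1/11, 1/4) = 1/11.

1/11


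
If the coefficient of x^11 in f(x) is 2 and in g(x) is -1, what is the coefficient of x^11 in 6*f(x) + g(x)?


Scalar multiplication scales coefficients: 6 * 2 = 12.
Then add the g coefficient: 12 + -1
= 11

11


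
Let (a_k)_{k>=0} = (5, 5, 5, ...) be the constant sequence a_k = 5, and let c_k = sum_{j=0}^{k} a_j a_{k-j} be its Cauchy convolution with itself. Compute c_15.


Since a_j = 5 for all j >= 0, the convolution sum becomes
c_k = sum_{j=0}^{k} 5 * 5 = 25 * (k + 1).
Equivalently, the generating function of (a_k) is 5/(1 - x) and its square is 25/(1 - x)^2 = sum_{k>=0} 25(k + 1) x^k.
For k = 15: 25 * 16 = 400.

400


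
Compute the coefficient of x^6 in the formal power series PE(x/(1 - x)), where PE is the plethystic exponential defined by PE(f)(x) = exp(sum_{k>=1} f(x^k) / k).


For f(x) = x/(1 - x) we have
sum_{k>=1} f(x^k) / k = sum_{k>=1} (1/k) * x^k / (1 - x^k) = sum_{k, m >= 1} x^(k m) / k,
which after exponentiating simplifies to
PE(x/(1 - x)) = prod_{k>=1} 1 / (1 - x^k).
This is the generating function for the partition function p(n), so the coefficient of x^6 is p(6).
Computing p(6) by dynamic programming over parts 1, 2, ..., 6: p(6) = 11.

11


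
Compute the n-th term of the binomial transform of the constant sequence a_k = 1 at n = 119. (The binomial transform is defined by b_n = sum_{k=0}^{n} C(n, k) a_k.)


With a_k = 1 for all k, b_n = sum_{k=0}^{n} C(n, k) = 2^n by the binomial theorem.
For n = 119: 2^119 = 664613997892457936451903530140172288.

664613997892457936451903530140172288


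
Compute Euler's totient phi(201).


phi(n) counts integers in [1, n] coprime to n. Using the multiplicative formula phi(n) = n * prod_{p | n} (1 - 1/p):
201 = 3 * 67, so
phi(201) = 201 * (1 - 1/3) * (1 - 1/67) = 132.

132


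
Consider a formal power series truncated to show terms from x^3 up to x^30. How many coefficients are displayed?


From x^3 to x^30 inclusive, the count is 30 - 3 + 1 = 28.

28


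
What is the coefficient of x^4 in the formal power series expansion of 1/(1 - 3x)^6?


The general identity 1/(1 - c x)^r = sum_{k>=0} c^k C(k + r - 1, r - 1) x^k follows by substituting y = c x into 1/(1 - y)^r = sum_{k>=0} C(k + r - 1, r - 1) y^k.
For c = 3, r = 6, k = 4:
3^4 * C(9, 5) = 81 * 126 = 10206.

10206


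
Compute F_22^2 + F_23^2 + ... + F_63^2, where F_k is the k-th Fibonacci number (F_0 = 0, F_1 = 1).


There is a standard identity sum_{k=0}^{N} F_k^2 = F_N * F_{N+1} (proved inductively from the telescoping relation F_k^2 = F_k F_{k+1} - F_{k-1} F_k). Then
sum_{k=22}^{63} F_k^2 = F_63 F_64 - F_21 F_22.
Computing: F_63 = 6557470319842, F_64 = 10610209857723, F_21 = 10946, F_22 = 17711.
Sum = 6557470319842 * 10610209857723 - 10946 * 17711 = 69576136229313581929975160.

69576136229313581929975160


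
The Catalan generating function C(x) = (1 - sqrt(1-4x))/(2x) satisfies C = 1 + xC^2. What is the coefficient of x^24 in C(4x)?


Substituting x -> 4x scales the n-th coefficient by 4^n, so [x^24] C(4x) = 4^24 * C_24.
C_24 = C(2*24, 24)/(25) = 32247603683100/25 = 1289904147324.
So 4^24 * 1289904147324 = 281474976710656 * 1289904147324 = 363075739827001485944684544.

363075739827001485944684544


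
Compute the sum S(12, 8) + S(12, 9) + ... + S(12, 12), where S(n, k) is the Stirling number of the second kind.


By definition, S(n, k) counts partitions of an n-set into exactly k nonempty blocks.
Computing row n = 12 for k = 8..12:
S(12, k): 159027, 22275, 1705, 66, 1
Sum = 183074.

183074


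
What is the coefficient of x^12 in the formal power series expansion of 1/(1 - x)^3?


The negative binomial / multiset identity is
1/(1 - x)^r = sum_{k>=0} C(k + r - 1, r - 1) x^k.
Here r = 3 and k = 12, so the coefficient is
C(12 + 2, 2) = C(14, 2)
= 91

91


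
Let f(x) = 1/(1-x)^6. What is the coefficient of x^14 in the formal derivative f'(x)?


Differentiate: d/dx [ 1/(1-x)^r ] = r / (1-x)^(r+1).
Here r = 6, so f'(x) = 6 / (1-x)^7.
The expansion of 1/(1-x)^(r+1) has coefficient of x^n equal to C(n+r, r).
So the coefficient of x^14 in f'(x) is
6 * C(20, 6) = 6 * 38760 = 232560

232560


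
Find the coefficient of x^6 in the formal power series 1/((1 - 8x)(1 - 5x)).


By partial fractions or Cauchy convolution:
The coefficient equals sum_{k=0}^{6} 8^k * 5^(6-k).
= 673009

673009


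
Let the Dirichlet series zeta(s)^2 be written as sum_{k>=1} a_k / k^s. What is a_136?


The Dirichlet convolution of the constant function 1 with itself gives (1 * 1)(k) = sum_{d | k} 1 = d(k), the number of positive divisors of k.
Since zeta(s) = sum_{k>=1} 1/k^s, we have zeta(s)^2 = sum_{k>=1} d(k)/k^s, so a_k = d(k).
For k = 136: the divisors are 1, 2, 4, 8, 17, 34, 68, 136.
Count = 8.

8


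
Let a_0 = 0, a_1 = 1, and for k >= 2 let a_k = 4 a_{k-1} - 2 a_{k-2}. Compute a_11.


Iterating the recurrence forward:
a_0 = 0
a_1 = 1
a_2 = 4*1 - 2*0 = 4
a_3 = 4*4 - 2*1 = 14
a_4 = 4*14 - 2*4 = 48
a_5 = 4*48 - 2*14 = 164
a_6 = 4*164 - 2*48 = 560
a_7 = 4*560 - 2*164 = 1912
a_8 = 4*1912 - 2*560 = 6528
a_9 = 4*6528 - 2*1912 = 22288
a_10 = 4*22288 - 2*6528 = 76096
a_11 = 4*76096 - 2*22288 = 259808
So a_11 = 259808.

259808


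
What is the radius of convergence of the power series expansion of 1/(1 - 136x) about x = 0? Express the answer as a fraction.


Expanding 1/(1 - 136x) = sum_{k>=0} 136^k x^k, the series converges when |136x| < 1, i.e., |x| < 1/136.
So the radius of convergence is 1/136 = 1/136.

1/136


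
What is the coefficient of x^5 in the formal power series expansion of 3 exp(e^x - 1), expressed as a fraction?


exp(e^x - 1) is the exponential generating function for the Bell numbers Bell_k: exp(e^x - 1) = sum_{k>=0} Bell_k x^k / k!.
So the coefficient of x^5 in 3 exp(e^x - 1) is 3 Bell_5 / 5!.
Computing: Bell_5 = 52 and 5! = 120, giving
3 * 52/120 = 13/10.

13/10


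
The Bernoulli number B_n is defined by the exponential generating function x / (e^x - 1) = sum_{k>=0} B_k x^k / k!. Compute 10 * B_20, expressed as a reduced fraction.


Bernoulli numbers can also be computed recursively via B_0 = 1 and sum_{j=0}^{m} C(m+1, j) B_j = 0 for m >= 1. Odd-index Bernoulli numbers vanish for k >= 3.
Computing B_20 = -174611/330, so 10 * B_20 = 10 * -174611/330 = -174611/33.

-174611/33


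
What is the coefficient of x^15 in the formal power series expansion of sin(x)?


The Maclaurin series is sin(t) = sum_{k>=0} (-1)^k t^(2k+1) / (2k+1)!, so substituting t = x, only odd powers of x are nonzero, with coefficient of x^(2k+1) equal to (-1)^k / (2k+1)!.
Write 15 = 2*7 + 1, giving the coefficient (-1)^7 / 15! = -1/1307674368000 = -1/1307674368000.

-1/1307674368000


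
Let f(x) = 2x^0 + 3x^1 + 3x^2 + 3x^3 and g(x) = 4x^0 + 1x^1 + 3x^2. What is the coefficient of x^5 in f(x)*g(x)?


Cauchy product at x^5:
3*3
= 9

9


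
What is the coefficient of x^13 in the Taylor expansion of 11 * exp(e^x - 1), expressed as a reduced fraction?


exp(e^x - 1) = sum_{k>=0} Bell_k x^k / k!, where Bell_k is the k-th Bell number.
So the coefficient of x^13 is 11 * Bell_13 / 13!.
Computing: Bell_13 = 27644437 and 13! = 6227020800, giving
11 * 27644437/6227020800 = 27644437/566092800.

27644437/566092800


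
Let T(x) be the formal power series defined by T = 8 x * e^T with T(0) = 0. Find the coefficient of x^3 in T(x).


Apply the Lagrange inversion formula: if T = 8 x * phi(T) with phi(t) = e^t, then
[x^n] T = 8^n * (1/n) [t^(n-1)] phi(t)^n = 8^n * (1/n) [t^(n-1)] e^(n t) = 8^n * (1/n) * n^(n-1) / (n-1)! = 8^n * n^(n-1) / n!.
When c = 1 this is the Cayley count of rooted labeled trees on n vertices, divided by n!.
For n = 3: 8^3 * 3^2 / 3! = 512 * 9/6 = 768.

768


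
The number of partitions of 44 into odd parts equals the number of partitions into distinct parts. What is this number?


Computing partitions of 44 into odd parts (1, 3, 5, ...):
Using the generating function prod_{k>=0} 1/(1-x^(2k+1)),
the count is 1816

1816


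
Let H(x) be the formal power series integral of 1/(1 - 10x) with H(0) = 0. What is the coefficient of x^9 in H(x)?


1/(1 - 10x) = sum_{k>=0} 10^k x^k. Integrating termwise with H(0) = 0:
H(x) = sum_{k>=0} 10^k x^(k+1) / (k+1) = sum_{m>=1} 10^(m-1) x^m / m.
For m = 9: 10^8/9 = 100000000/9 = 100000000/9.

100000000/9


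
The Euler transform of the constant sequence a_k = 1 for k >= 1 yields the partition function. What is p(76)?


The Euler transform converts the sequence a_k = 1 into the number of integer partitions.
Using the recurrence or dynamic programming:
p(76) = 9289091

9289091


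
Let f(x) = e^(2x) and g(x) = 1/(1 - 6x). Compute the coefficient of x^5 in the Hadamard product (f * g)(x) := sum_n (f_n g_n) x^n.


Expanding: f_k = 2^k/k! (from e^(2x)) and g_k = 6^k (from 1/(1 - 6x)). So the Hadamard coefficient (f * g)_k = 2^k 6^k / k! = (12)^k / k!.
For k = 5: 12^5/5! = 248832/120 = 10368/5.

10368/5


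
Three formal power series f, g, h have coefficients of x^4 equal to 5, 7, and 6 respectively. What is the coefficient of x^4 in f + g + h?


Series addition is componentwise:
5 + 7 + 6
= 18

18


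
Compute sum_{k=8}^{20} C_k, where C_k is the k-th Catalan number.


C_8 through C_20: 1430, 4862, 16796, 58786, 208012, 742900, 2674440, 9694845, 35357670, 129644790, 477638700, 1767263190, 6564120420
Sum = 1430 + 4862 + 16796 + 58786 + 208012 + 742900 + 2674440 + 9694845 + 35357670 + 129644790 + 477638700 + 1767263190 + 6564120420
= 8987426841

8987426841


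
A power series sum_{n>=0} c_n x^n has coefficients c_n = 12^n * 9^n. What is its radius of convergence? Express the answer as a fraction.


By the root test (Cauchy-Hadamard), the radius is R = 1 / limsup_n |c_n|^(1/n).
Here |c_n|^(1/n) = (12^n * 9^n)^(1/n) = 12 * 9 = 108 for all n.
So R = 1/108 = 1/108.

1/108


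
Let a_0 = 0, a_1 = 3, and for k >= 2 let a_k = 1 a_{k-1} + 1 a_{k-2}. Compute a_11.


Iterating the recurrence forward:
a_0 = 0
a_1 = 3
a_2 = 1*3 + 1*0 = 3
a_3 = 1*3 + 1*3 = 6
a_4 = 1*6 + 1*3 = 9
a_5 = 1*9 + 1*6 = 15
a_6 = 1*15 + 1*9 = 24
a_7 = 1*24 + 1*15 = 39
a_8 = 1*39 + 1*24 = 63
a_9 = 1*63 + 1*39 = 102
a_10 = 1*102 + 1*63 = 165
a_11 = 1*165 + 1*102 = 267
So a_11 = 267.

267


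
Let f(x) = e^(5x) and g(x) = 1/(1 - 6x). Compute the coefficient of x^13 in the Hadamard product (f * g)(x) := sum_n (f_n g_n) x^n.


Expanding: f_k = 5^k/k! (from e^(5x)) and g_k = 6^k (from 1/(1 - 6x)). So the Hadamard coefficient (f * g)_k = 5^k 6^k / k! = (30)^k / k!.
For k = 13: 30^13/13! = 15943230000000000000/6227020800 = 2562890625000/1001.

2562890625000/1001


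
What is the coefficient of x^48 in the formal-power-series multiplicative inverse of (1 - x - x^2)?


Let the inverse be f(x) = sum_{k>=0} a_k x^k. From f(x) * (1 - x - x^2) = 1 and matching coefficients:
 x^0: a_0 = 1.
 x^1: a_1 - a_0 = 0, so a_1 = 1.
 x^k (k >= 2): a_k - a_{k-1} - a_{k-2} = 0, i.e. a_k = a_{k-1} + a_{k-2}.
This is the Fibonacci-type recurrence shifted so that a_0 = a_1 = 1.
Iterating: a_0=1, a_1=1, a_2=2, a_3=3, a_4=5, a_5=8, a_6=13, a_7=21, a_8=34, a_9=55, ...
a_48 = 7778742049.

7778742049


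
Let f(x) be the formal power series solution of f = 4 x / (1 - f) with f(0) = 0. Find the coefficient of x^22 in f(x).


Apply Lagrange inversion: f = 4 x * phi(f) with phi(t) = 1/(1 - t), so
[x^n] f = 4^n * (1/n) [t^(n-1)] phi(t)^n = 4^n * (1/n) [t^(n-1)] (1 - t)^(-n) = 4^n * (1/n) C(2n - 2, n - 1) = 4^n * C_{n-1}.
For n = 22: C_21 = C(42, 21) / 22 = 538257874440/22 = 24466267020.
With the 4^22 = 17592186044416 factor, the coefficient is 17592186044416 * 24466267020 = 430415121228199435960320.

430415121228199435960320


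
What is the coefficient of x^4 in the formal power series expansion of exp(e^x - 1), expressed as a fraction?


exp(e^x - 1) is the exponential generating function for the Bell numbers Bell_k: exp(e^x - 1) = sum_{k>=0} Bell_k x^k / k!.
So the coefficient of x^4 in exp(e^x - 1) is Bell_4 / 4!.
Computing: Bell_4 = 15 and 4! = 24, giving
15/24 = 5/8.

5/8


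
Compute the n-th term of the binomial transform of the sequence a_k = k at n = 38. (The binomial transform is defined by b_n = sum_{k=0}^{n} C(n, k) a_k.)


With a_k = k, b_n = sum_{k=0}^{n} C(n, k) k. Using k * C(n, k) = n * C(n-1, k-1) gives b_n = n * sum_{k>=1} C(n-1, k-1) = n * 2^(n-1).
For n = 38: 38 * 2^37 = 38 * 137438953472 = 5222680231936.

5222680231936


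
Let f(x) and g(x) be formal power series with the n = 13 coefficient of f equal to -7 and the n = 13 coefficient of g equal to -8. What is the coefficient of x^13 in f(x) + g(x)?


Addition of formal power series is termwise.
The coefficient of x^13 in f + g = -7 + -8
= -15

-15


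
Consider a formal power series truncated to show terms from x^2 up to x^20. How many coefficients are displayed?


From x^2 to x^20 inclusive, the count is 20 - 2 + 1 = 19.

19


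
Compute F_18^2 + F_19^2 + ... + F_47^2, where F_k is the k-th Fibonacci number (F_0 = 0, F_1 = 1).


There is a standard identity sum_{k=0}^{N} F_k^2 = F_N * F_{N+1} (proved inductively from the telescoping relation F_k^2 = F_k F_{k+1} - F_{k-1} F_k). Then
sum_{k=18}^{47} F_k^2 = F_47 F_48 - F_17 F_18.
Computing: F_47 = 2971215073, F_48 = 4807526976, F_17 = 1597, F_18 = 2584.
Sum = 2971215073 * 4807526976 - 1597 * 2584 = 14284196614941182600.

14284196614941182600


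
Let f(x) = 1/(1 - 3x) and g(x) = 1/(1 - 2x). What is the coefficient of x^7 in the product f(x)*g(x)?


The coefficient of x^n in f*g is the Cauchy product: sum_{k=0}^{n} a^k * b^(n-k).
With a=3, b=2, n=7:
sum_{k=0}^{7} 3^k * 2^(7-k)
= 6305

6305


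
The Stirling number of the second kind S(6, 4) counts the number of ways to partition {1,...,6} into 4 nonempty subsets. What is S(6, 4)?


Using the explicit formula S(n,k) = (1/k!) sum_{j=0}^{k} (-1)^(k-j) C(k,j) j^n:
S(6, 4) = 65
Equivalently, S(n,k) is n! times the coefficient of x^n in the EGF (e^x - 1)^k / k!.

65


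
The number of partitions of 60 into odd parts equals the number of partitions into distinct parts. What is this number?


Computing partitions of 60 into odd parts (1, 3, 5, ...):
Using the generating function prod_{k>=0} 1/(1-x^(2k+1)),
the count is 10880

10880


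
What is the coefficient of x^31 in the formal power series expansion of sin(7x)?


The Maclaurin series is sin(t) = sum_{k>=0} (-1)^k t^(2k+1) / (2k+1)!, so substituting t = 7x, only odd powers of x are nonzero, with coefficient of x^(2k+1) equal to (-1)^k 7^(2k+1) / (2k+1)!.
Write 31 = 2*15 + 1, giving the coefficient (-1)^15 * 7^31 / 31! = -157775382034845806615042743/8222838654177922817725562880000000 = -65712362363534280139543/3424755790994553443450880000000.

-65712362363534280139543/3424755790994553443450880000000


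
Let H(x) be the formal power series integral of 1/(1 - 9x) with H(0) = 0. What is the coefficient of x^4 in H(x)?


1/(1 - 9x) = sum_{k>=0} 9^k x^k. Integrating termwise with H(0) = 0:
H(x) = sum_{k>=0} 9^k x^(k+1) / (k+1) = sum_{m>=1} 9^(m-1) x^m / m.
For m = 4: 9^3/4 = 729/4 = 729/4.

729/4


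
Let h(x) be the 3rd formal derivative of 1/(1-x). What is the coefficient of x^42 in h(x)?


Differentiating 3 times: d^3/dx^3 [1/(1-x)] = 3!/(1-x)^4.
The expansion 1/(1-x)^4 = sum_{k>=0} C(k+3, 3) x^k, so the coefficient of x^n in 3!/(1-x)^4 is 3! * C(n+3, 3).
For n = 42: 6 * C(45, 3) = 6 * 14190 = 85140

85140


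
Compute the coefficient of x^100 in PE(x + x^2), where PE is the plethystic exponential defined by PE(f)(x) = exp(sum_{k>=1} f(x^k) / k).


With f(x) = x + x^2, the exponent is sum_{k>=1} (x^k + x^(2k)) / k = -ln(1 - x) - ln(1 - x^2). Exponentiating:
PE(x + x^2) = 1 / ((1 - x)(1 - x^2)).
This is the generating function for partitions of n into parts of size 1 or 2. The number of 2's can be any j in 0..50, and the rest are 1's, so
[x^100] = floor(100/2) + 1 = 51.

51


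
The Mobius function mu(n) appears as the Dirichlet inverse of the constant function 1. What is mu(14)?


14 = 2 * 7 (all distinct primes).
mu(14) = (-1)^2 = 1

1


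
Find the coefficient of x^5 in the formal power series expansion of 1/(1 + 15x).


Write 1/(1 + c x) = 1/(1 - (-c) x) and apply the geometric-series identity
1/(1 - y) = sum_{k>=0} y^k to get 1/(1 + c x) = sum_{k>=0} (-c)^k x^k.
So the coefficient of x^k is (-c)^k = (-1)^k * c^k.
Here c = 15 and k = 5:
(-15)^5 = -1 * 759375 = -759375

-759375


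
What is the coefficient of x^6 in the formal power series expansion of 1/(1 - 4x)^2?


The general identity 1/(1 - c x)^r = sum_{k>=0} c^k C(k + r - 1, r - 1) x^k follows by substituting y = c x into 1/(1 - y)^r = sum_{k>=0} C(k + r - 1, r - 1) y^k.
For c = 4, r = 2, k = 6:
4^6 * C(7, 1) = 4096 * 7 = 28672.

28672


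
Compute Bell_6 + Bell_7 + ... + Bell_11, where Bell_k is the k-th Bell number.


Recall Bell_k counts set partitions of a k-set (with Bell_0 = 1 by convention).
Bell_6 through Bell_11: 203, 877, 4140, 21147, 115975, 678570
Sum = 203 + 877 + 4140 + 21147 + 115975 + 678570 = 820912.

820912


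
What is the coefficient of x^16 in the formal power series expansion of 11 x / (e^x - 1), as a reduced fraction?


The exponential generating function for Bernoulli numbers is
x / (e^x - 1) = sum_{k>=0} B_k x^k / k!.
So the coefficient of x^16 in 11 x / (e^x - 1) is 11 B_16 / 16!.
Computing: B_16 = -3617/510, 16! = 20922789888000, giving
11 * -3617/510 / 20922789888000 = -3617/970056622080000.

-3617/970056622080000


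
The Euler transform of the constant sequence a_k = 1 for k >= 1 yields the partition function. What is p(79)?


The Euler transform converts the sequence a_k = 1 into the number of integer partitions.
Using the recurrence or dynamic programming:
p(79) = 13848650

13848650


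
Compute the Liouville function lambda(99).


The Liouville function is lambda(k) = (-1)^Omega(k), where Omega(k) counts the prime factors of k with multiplicity.
Factoring: 99 = 3 * 3 * 11, so Omega(99) = 3.
lambda(99) = (-1)^3 = -1.

-1


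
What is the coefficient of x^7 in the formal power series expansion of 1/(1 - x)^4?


The expansion 1/(1 - x)^r = sum_{k>=0} C(k + r - 1, r - 1) x^k follows from the multiset / negative-binomial theorem (or from repeated differentiation of the geometric series).
For r = 4 and k = 7:
C(10, 3) = 3628800 / (6 * 5040) = 120.

120


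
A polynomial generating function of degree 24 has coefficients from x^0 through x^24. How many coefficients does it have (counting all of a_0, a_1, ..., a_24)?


A polynomial of degree 24 takes the form a_0 + a_1 x + ... + a_24 x^24.
The number of coefficients is 24 + 1 = 25.

25


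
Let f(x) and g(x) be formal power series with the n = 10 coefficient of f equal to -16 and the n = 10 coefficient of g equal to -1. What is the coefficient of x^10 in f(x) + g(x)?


Addition of formal power series is termwise.
The coefficient of x^10 in f + g = -16 + -1
= -17

-17


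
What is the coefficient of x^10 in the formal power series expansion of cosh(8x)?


The Maclaurin series is cosh(t) = sum_{m>=0} t^(2m) / (2m)!, so substituting t = 8x, only even powers of x are nonzero, with coefficient of x^(2m) equal to 8^(2m) / (2m)!.
For x^10 the coefficient is 8^10/10! = 1073741824/3628800 = 4194304/14175.

4194304/14175


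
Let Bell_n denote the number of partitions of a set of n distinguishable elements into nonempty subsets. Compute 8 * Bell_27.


Bell_27 can be computed from the Bell triangle or from Dobinski's identity Bell_n = (1/e) * sum_{k>=0} k^n / k!.
Computing Bell_27 = 545717047936059989389.
Then 8 * 545717047936059989389 = 4365736383488479915112.

4365736383488479915112


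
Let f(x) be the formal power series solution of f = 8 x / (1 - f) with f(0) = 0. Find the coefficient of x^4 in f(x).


Apply Lagrange inversion: f = 8 x * phi(f) with phi(t) = 1/(1 - t), so
[x^n] f = 8^n * (1/n) [t^(n-1)] phi(t)^n = 8^n * (1/n) [t^(n-1)] (1 - t)^(-n) = 8^n * (1/n) C(2n - 2, n - 1) = 8^n * C_{n-1}.
For n = 4: C_3 = C(6, 3) / 4 = 20/4 = 5.
With the 8^4 = 4096 factor, the coefficient is 4096 * 5 = 20480.

20480


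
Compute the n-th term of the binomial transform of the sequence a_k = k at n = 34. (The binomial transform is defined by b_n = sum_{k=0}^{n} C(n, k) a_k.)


With a_k = k, b_n = sum_{k=0}^{n} C(n, k) k. Using k * C(n, k) = n * C(n-1, k-1) gives b_n = n * sum_{k>=1} C(n-1, k-1) = n * 2^(n-1).
For n = 34: 34 * 2^33 = 34 * 8589934592 = 292057776128.

292057776128


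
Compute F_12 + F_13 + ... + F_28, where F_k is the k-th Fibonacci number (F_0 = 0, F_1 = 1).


Use the identity sum_{k=0}^{N} F_k = F_{N+2} - 1 (which follows from F_{k+2} - F_{k+1} = F_k). Then
sum_{k=12}^{28} F_k = (F_{30} - 1) - (F_{13} - 1) = F_{30} - F_{13}.
Computing: F_{30} = 832040, F_{13} = 233, so
Sum = 832040 - 233 = 831807.

831807


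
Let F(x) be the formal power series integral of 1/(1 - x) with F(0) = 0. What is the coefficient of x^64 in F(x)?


1/(1 - x) = sum_{k>=0} x^k. Integrating termwise and using F(0) = 0 gives
F(x) = sum_{k>=0} x^(k+1) / (k+1) = sum_{m>=1} x^m / m = -ln(1 - x).
So the coefficient of x^64 is 1/64 = 1/64.

1/64


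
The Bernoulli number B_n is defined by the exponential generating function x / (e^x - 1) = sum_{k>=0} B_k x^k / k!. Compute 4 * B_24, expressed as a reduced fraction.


Bernoulli numbers can also be computed recursively via B_0 = 1 and sum_{j=0}^{m} C(m+1, j) B_j = 0 for m >= 1. Odd-index Bernoulli numbers vanish for k >= 3.
Computing B_24 = -236364091/2730, so 4 * B_24 = 4 * -236364091/2730 = -472728182/1365.

-472728182/1365


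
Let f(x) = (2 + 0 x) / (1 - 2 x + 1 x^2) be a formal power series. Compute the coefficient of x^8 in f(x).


Write f(x) = sum_{k>=0} a_k x^k. Multiplying both sides by 1 - 2 x + 1 x^2 gives
(1 - 2 x + 1 x^2) sum_{k>=0} a_k x^k = 2 + 0 x.
Matching coefficients:
 x^0: a_0 = 2
 x^1: a_1 - 2 a_0 = 0  =>  a_1 = 2*2 + 0 = 4
 x^k (k >= 2): a_k = 2 a_{k-1} - 1 a_{k-2}.
Iterating: a_2 = 6, a_3 = 8, a_4 = 10, a_5 = 12, a_6 = 14, a_7 = 16, a_8 = 18.
So the coefficient of x^8 is 18.

18


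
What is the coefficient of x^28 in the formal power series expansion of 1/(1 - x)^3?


The negative binomial / multiset identity is
1/(1 - x)^r = sum_{k>=0} C(k + r - 1, r - 1) x^k.
Here r = 3 and k = 28, so the coefficient is
C(28 + 2, 2) = C(30, 2)
= 435

435


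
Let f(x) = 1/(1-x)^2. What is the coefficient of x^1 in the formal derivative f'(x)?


Differentiate: d/dx [ 1/(1-x)^r ] = r / (1-x)^(r+1).
Here r = 2, so f'(x) = 2 / (1-x)^3.
The expansion of 1/(1-x)^(r+1) has coefficient of x^n equal to C(n+r, r).
So the coefficient of x^1 in f'(x) is
2 * C(3, 2) = 2 * 3 = 6

6


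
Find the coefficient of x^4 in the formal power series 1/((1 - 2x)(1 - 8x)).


By partial fractions or Cauchy convolution:
The coefficient equals sum_{k=0}^{4} 2^k * 8^(4-k).
= 5456

5456


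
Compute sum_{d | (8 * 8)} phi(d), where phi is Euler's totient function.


First, 8 * 8 = 64. One classical identity is sum_{d | n} phi(d) = n (each k in [1, n] has a unique gcd with n, and among the k's with gcd(k, n) = n/d there are phi(d) of them). So the sum equals 64. We also verify directly:
Divisors of 64: 1, 2, 4, 8, 16, 32, 64.
phi values: 1, 1, 2, 4, 8, 16, 32.
Sum = 64.

64


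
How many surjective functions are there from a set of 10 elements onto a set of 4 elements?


By inclusion-exclusion on which target elements are missed, the number of surjections from an n-set onto a k-set is
surj(n, k) = sum_{j=0}^{k} (-1)^j C(k, j) (k - j)^n.
Equivalently surj(n, k) = k! * S(n, k), where S(n, k) is the Stirling number of the second kind.
For n = 10, k = 4:
S(10, 4) = 34105, so
surj = 4! * 34105 = 24 * 34105 = 818520.

818520


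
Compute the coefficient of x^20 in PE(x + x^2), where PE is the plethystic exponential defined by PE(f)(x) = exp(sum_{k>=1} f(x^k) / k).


With f(x) = x + x^2, the exponent is sum_{k>=1} (x^k + x^(2k)) / k = -ln(1 - x) - ln(1 - x^2). Exponentiating:
PE(x + x^2) = 1 / ((1 - x)(1 - x^2)).
This is the generating function for partitions of n into parts of size 1 or 2. The number of 2's can be any j in 0..10, and the rest are 1's, so
[x^20] = floor(20/2) + 1 = 11.

11


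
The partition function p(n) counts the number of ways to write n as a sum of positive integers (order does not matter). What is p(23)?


Using the generating function prod_{k>=1} 1/(1-x^k), we compute p(23).
By dynamic programming over parts 1 through 23:
p(23) = 1255

1255


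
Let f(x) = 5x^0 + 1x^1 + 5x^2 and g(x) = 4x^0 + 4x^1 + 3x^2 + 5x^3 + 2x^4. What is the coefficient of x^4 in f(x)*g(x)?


Cauchy product at x^4:
5*2 + 1*5 + 5*3
= 30

30


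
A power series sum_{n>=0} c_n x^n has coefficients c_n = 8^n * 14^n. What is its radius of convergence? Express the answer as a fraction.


By the root test (Cauchy-Hadamard), the radius is R = 1 / limsup_n |c_n|^(1/n).
Here |c_n|^(1/n) = (8^n * 14^n)^(1/n) = 8 * 14 = 112 for all n.
So R = 1/112 = 1/112.

1/112


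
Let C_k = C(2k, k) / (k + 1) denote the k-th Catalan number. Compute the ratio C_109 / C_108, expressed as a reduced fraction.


Using C_k = (2k)! / (k! (k+1)!), the ratio C_{k+1}/C_k simplifies to
C_{k+1}/C_k = [(2k+2)! / ((k+1)! (k+2)!)] * [k! (k+1)! / (2k)!]
 = (2k+2)(2k+1) / ((k+1)(k+2)) = 2(2k+1) / (k+2).
For k = 108: 2(2*108 + 1) / (108 + 2) = 434/110 = 217/55.

217/55


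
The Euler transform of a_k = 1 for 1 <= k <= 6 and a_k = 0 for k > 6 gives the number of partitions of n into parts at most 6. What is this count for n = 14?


Partitions of 14 into parts at most 6:
Using generating function (1-x)^(-1)(1-x^2)^(-1)...(1-x^6)^(-1),
the coefficient of x^14 = 90

90


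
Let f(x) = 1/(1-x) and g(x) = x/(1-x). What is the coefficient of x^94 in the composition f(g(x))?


First simplify the composition: f(g(x)) = 1/(1 - x/(1-x)) = (1-x)/((1-x) - x) = (1-x)/(1-2x).
Now extract the coefficient. Write (1-x)/(1-2x) = 1/(1-2x) - x/(1-2x).
The coefficient of x^n in 1/(1-2x) is 2^n, and in x/(1-2x) is 2^(n-1) (for n >= 1).
So the coefficient of x^94 is 2^94 - 2^93 = 19807040628566084398385987584 - 9903520314283042199192993792 = 9903520314283042199192993792.

9903520314283042199192993792


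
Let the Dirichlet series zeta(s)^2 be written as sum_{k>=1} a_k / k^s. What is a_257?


The Dirichlet convolution of the constant function 1 with itself gives (1 * 1)(k) = sum_{d | k} 1 = d(k), the number of positive divisors of k.
Since zeta(s) = sum_{k>=1} 1/k^s, we have zeta(s)^2 = sum_{k>=1} d(k)/k^s, so a_k = d(k).
For k = 257: the divisors are 1, 257.
Count = 2.

2


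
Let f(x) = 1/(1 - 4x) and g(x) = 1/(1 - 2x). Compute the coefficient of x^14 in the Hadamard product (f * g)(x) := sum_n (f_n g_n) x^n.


f has coefficients f_k = 4^k and g has coefficients g_k = 2^k, so the Hadamard product has coefficient (f*g)_k = 4^k * 2^k = 8^k.
For k = 14: 8^14 = 4398046511104.

4398046511104


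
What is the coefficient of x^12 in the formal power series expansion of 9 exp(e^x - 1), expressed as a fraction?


exp(e^x - 1) is the exponential generating function for the Bell numbers Bell_k: exp(e^x - 1) = sum_{k>=0} Bell_k x^k / k!.
So the coefficient of x^12 in 9 exp(e^x - 1) is 9 Bell_12 / 12!.
Computing: Bell_12 = 4213597 and 12! = 479001600, giving
9 * 4213597/479001600 = 4213597/53222400.

4213597/53222400


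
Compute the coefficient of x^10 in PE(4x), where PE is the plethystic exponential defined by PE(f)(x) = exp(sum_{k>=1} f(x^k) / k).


With f(x) = 4x, the exponent is sum_{k>=1} 4 x^k / k = 4 * (-ln(1 - x)). Exponentiating:
PE(4x) = exp(-4 ln(1 - x)) = 1/(1 - x)^4.
By the negative binomial expansion, [x^n] 1/(1 - x)^4 = C(n + 3, 3).
For n = 10: C(13, 3) = 286.

286
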